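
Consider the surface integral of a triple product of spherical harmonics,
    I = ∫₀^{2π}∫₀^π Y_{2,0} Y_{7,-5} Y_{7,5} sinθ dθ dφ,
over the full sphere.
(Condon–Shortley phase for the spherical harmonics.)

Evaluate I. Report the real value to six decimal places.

Checks pass: Σm=0; 16 even; l₃=7∈[5,9].
(2·2+1)(2·7+1)(2·7+1) = 1125
Δ: 2! 2! 12! / 17! → 1/185640
sum: t=0:+1/2419200 t=1:−1/518400 t=2:+1/2419200 = -1/907200
3j²(2 7 7; 0 0 0) = Δ·Π!·Σ² = 56/3315  (sign +1)
sum: t=0:+1/29030400 t=1:−1/39916800 t=2:+1/1916006400 = 19/1916006400
3j²(2 7 7; 0 -5 5) = Δ·Π!·Σ² = 361/185640  (sign +1)
combine: 4πI² = 1125·56/3315·361/185640 = 1805/48841
take √, sign +1: I = 0.05423022

0.054230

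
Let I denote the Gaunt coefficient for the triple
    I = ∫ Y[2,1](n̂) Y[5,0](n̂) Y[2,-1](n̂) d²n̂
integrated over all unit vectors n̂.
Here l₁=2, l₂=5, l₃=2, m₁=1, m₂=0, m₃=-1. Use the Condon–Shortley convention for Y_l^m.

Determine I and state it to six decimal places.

|2−5|≤2≤2+5 violated ⇒ I = 0

0.000000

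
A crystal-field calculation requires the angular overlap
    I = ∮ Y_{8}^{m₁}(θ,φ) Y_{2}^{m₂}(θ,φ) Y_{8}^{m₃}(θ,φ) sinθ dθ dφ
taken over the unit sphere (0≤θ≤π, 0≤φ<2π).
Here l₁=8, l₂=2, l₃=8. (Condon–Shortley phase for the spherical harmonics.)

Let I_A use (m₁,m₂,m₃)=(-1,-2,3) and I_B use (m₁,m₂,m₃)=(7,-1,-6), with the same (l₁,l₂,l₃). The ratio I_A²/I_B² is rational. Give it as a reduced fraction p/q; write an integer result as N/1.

l's match ⇒ only the (l;m) 3-j factors differ between A and B.
A: triangle coeff Δ(8,2,8) = 1/348840; Σ_t [0,0]: t=0:+1/174182400 = 1/174182400; (3j)²=77/3876 [(8 2 8; -1 -2 3)], sign=-1
B: triangle coeff Δ(8,2,8) = 1/348840; Σ_t [0,1]: t=0:+1/12454041600 t=1:−1/174356582400 = 1/13412044800; (3j)²=169/7752 [(8 2 8; 7 -1 -6)], sign=+1
I_A²/I_B² = (77/3876)/(169/7752) = 154/169

154/169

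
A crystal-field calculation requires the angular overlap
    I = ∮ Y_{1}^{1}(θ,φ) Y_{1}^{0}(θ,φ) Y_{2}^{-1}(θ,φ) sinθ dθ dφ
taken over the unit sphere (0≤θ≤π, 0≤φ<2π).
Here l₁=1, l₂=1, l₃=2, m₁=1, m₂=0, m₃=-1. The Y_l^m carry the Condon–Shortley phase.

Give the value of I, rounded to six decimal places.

Checks pass: Σm=0; 4 even; l₃=2∈[0,2].
(2·1+1)(2·1+1)(2·2+1) = 45
Δ: 0! 2! 2! / 5! → 1/30
sum: t=0:+1/1 = 1/1
3j²(1 1 2; 0 0 0) = Δ·Π!·Σ² = 2/15  (sign +1)
sum: t=0:+1/2 = 1/2
3j²(1 1 2; 1 0 -1) = Δ·Π!·Σ² = 1/10  (sign -1)
combine: 4πI² = 45·2/15·1/10 = 3/5
take √, sign -1: I = -0.21850969

-0.218510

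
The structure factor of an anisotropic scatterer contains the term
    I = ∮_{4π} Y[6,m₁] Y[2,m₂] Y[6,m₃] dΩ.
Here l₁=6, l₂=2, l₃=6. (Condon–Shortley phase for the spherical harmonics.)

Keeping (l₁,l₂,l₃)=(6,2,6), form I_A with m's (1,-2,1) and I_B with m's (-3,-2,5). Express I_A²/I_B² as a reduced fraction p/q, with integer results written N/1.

Shared (l₁,l₂,l₃)=(6,2,6): N and (l;000)² cancel in I_A²/I_B².
A: Δ = 2!·10!·2!/15! = 1/90090; Racah Σ t=0..0: t=0:+1/57600 = 1/57600; ⇒ 3j(6 2 6; 1 -2 1)² = 21/715, sgn -1
B: Δ = 2!·10!·2!/15! = 1/90090; Racah Σ t=0..0: t=0:+1/1451520 = 1/1451520; ⇒ 3j(6 2 6; -3 -2 5)² = 1/91, sgn -1
I_A²/I_B² = (21/715)/(1/91) = 147/55

147/55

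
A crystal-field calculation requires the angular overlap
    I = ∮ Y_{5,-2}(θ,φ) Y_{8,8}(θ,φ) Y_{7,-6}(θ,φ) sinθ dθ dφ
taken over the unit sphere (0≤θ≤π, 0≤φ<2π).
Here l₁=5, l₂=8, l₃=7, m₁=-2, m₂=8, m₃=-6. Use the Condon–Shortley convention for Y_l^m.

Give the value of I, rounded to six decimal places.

-0.185020

Checks pass: Σm=0; 20 even; l₃=7∈[3,13].
(2·5+1)(2·8+1)(2·7+1) = 2805
Δ: 6! 4! 10! / 21! → 1/814773960
sum: t=1:−1/87091200 t=2:+1/4976640 t=3:−1/2073600 t=4:+1/4976640 t=5:−1/87091200 = -1/9676800
3j²(5 8 7; 0 0 0) = Δ·Π!·Σ² = 360/46189  (sign +1)
sum: t=6:+1/15676416000 = 1/15676416000
3j²(5 8 7; -2 8 -6) = Δ·Π!·Σ² = 286/14535  (sign -1)
combine: 4πI² = 2805·360/46189·286/14535 = 2640/6137
take √, sign -1: I = -0.18502012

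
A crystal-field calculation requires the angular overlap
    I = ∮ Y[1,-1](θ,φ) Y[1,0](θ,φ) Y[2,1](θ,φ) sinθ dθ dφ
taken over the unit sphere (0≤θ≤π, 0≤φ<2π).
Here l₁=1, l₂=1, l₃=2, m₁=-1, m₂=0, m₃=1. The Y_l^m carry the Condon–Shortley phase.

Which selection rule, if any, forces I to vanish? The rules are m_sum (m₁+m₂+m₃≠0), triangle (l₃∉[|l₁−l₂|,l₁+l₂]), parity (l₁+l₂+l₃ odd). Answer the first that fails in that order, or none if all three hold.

m₁+m₂+m₃ = -1 + 0 + 1 = 0  ✓
triangle: |1−1|=0 ≤ l₃=2 ≤ 1+1=2  ✓
parity: l₁+l₂+l₃ = 4 is even  ✓

none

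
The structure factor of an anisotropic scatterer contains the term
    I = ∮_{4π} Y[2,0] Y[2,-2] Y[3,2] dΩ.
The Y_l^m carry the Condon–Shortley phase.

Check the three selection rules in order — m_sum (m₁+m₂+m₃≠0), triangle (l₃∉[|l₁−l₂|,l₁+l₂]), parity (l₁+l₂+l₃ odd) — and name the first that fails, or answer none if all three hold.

azimuthal sum: 0 − 2 + 2 = 0  ✓
0 ≤ 3 ≤ 4 (triangle on l)  ✓
L = 2 + 2 + 3 = 7 (odd)  ✗

parity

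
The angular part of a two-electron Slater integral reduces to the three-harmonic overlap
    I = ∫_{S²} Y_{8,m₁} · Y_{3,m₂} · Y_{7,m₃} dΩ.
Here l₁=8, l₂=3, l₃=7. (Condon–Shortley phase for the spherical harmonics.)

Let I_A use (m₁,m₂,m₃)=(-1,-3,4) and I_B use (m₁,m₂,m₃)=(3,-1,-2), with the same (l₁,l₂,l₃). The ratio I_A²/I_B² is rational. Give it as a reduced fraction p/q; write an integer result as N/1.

25/56

Same 8,3,7: normalisation and zero-m 3j drop out of the ratio.
A: Δ: 4! 12! 2! / 19! → 1/5290740; sum: t=0:+1/104509440 = 1/104509440; 3j²(8 3 7; -1 -3 4) = Δ·Π!·Σ² = 275/50388  (sign -1)
B: Δ: 4! 12! 2! / 19! → 1/5290740; sum: t=0:+1/29030400 t=1:−1/5806080 t=2:+1/17418240 = -1/12441600; 3j²(8 3 7; 3 -1 -2) = Δ·Π!·Σ² = 154/12597  (sign +1)
I_A²/I_B² = (275/50388)/(154/12597) = 25/56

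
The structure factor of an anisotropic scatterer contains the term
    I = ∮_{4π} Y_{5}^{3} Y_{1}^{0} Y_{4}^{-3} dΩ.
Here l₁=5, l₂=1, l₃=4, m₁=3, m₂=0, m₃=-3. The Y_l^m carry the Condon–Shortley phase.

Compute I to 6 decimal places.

Checks pass: Σm=0; 10 even; l₃=4∈[4,6].
(2·5+1)(2·1+1)(2·4+1) = 297
Δ: 2! 8! 0! / 11! → 1/495
sum: t=1:−1/576 = -1/576
3j²(5 1 4; 0 0 0) = Δ·Π!·Σ² = 5/99  (sign -1)
sum: t=1:−1/5040 = -1/5040
3j²(5 1 4; 3 0 -3) = Δ·Π!·Σ² = 16/495  (sign +1)
combine: 4πI² = 297·5/99·16/495 = 16/33
take √, sign -1: I = -0.19642560

-0.196426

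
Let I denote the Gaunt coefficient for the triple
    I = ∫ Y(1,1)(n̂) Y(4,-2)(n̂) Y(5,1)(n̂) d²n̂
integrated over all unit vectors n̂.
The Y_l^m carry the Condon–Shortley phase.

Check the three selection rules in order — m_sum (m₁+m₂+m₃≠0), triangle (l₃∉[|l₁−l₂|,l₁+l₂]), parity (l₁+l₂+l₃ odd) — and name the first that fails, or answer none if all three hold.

none

m₁+m₂+m₃ = 1 − 2 + 1 = 0  ✓
triangle: |1−4|=3 ≤ l₃=5 ≤ 1+4=5  ✓
parity: l₁+l₂+l₃ = 10 is even  ✓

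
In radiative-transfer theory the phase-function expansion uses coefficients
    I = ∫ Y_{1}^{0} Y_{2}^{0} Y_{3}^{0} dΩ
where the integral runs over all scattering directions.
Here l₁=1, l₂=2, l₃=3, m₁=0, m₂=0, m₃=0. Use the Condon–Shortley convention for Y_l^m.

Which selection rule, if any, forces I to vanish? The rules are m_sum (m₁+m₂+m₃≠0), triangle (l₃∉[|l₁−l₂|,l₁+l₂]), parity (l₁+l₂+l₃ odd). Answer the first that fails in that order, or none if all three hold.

Σmᵢ = 0  ✓
l₃∈[|l₁−l₂|,l₁+l₂]=[1,3], have l₃=3  ✓
Σlᵢ = 6 ⇒ even  ✓

none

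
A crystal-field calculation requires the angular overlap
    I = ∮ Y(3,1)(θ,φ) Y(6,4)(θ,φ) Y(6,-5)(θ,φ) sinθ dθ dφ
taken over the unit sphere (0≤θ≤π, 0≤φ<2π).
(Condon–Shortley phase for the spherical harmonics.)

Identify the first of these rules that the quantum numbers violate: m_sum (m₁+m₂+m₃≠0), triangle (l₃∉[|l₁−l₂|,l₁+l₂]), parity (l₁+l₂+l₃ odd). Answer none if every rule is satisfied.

parity

Σmᵢ = 0  ✓
l₃∈[|l₁−l₂|,l₁+l₂]=[3,9], have l₃=6  ✓
Σlᵢ = 15 ⇒ odd  ✗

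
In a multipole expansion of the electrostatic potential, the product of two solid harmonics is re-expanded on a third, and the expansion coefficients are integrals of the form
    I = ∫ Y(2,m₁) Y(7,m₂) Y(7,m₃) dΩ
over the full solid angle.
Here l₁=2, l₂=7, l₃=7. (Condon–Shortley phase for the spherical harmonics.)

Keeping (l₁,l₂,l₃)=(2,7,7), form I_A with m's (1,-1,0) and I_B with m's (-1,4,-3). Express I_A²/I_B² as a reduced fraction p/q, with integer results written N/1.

2/77

l's match ⇒ only the (l;m) 3-j factors differ between A and B.
A: triangle coeff Δ(2,7,7) = 1/185640; Σ_t [0,1]: t=0:+1/1036800 t=1:−1/1209600 = 1/7257600; (3j)²=1/2210 [(2 7 7; 1 -1 0)], sign=-1
B: triangle coeff Δ(2,7,7) = 1/185640; Σ_t [1,2]: t=1:−1/14515200 t=2:+1/4354560 = 1/6220800; (3j)²=77/4420 [(2 7 7; -1 4 -3)], sign=+1
I_A²/I_B² = (1/2210)/(77/4420) = 2/77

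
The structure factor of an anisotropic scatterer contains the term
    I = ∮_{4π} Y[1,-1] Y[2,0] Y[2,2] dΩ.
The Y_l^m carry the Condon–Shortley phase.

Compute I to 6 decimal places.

0.000000

m-sum = -1 + 0 + 2 = 1 ≠ 0 ⇒ I = 0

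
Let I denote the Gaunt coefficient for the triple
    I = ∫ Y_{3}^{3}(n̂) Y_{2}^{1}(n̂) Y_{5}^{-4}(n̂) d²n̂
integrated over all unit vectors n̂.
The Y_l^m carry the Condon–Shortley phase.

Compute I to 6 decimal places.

0.219610

m-sum 0 ✓  L=10 even ✓  1≤5≤5 ✓
Π(2lᵢ+1) = 7×5×11 = 385
triangle coeff Δ(3,2,5) = 1/2310
Σ_t [0,0]: t=0:+1/144 = 1/144
(3j)²=10/231 [(3 2 5; 0 0 0)], sign=-1
Σ_t [0,0]: t=0:+1/4320 = 1/4320
(3j)²=2/55 [(3 2 5; 3 1 -4)], sign=-1
⇒ 4πI² = 20/33
I = (+1)√(20/33/(4π)) = 0.21961050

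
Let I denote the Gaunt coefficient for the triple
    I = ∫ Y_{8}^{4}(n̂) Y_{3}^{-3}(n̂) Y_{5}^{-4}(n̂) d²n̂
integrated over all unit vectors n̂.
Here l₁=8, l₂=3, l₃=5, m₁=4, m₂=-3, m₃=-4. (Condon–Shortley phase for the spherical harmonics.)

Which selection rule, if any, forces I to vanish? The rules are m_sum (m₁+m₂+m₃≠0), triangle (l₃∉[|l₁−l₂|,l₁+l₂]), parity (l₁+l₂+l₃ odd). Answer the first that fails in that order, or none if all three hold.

azimuthal sum: 4 − 3 − 4 = -3  ✗
5 ≤ 5 ≤ 11 (triangle on l)
L = 8 + 3 + 5 = 16 (even)

m_sum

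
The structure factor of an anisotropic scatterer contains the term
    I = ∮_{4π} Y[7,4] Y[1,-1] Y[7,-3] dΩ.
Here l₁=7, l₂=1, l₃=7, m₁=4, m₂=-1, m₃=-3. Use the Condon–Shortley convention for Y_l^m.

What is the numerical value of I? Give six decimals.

L=15 odd ⇒ parity kills the (l;000) factor ⇒ I = 0

0.000000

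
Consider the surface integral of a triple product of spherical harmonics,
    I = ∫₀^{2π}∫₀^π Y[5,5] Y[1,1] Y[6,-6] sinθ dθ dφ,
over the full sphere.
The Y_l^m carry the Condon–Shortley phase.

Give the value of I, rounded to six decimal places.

m-sum 0 ✓  L=12 even ✓  4≤6≤6 ✓
Π(2lᵢ+1) = 11×3×13 = 429
triangle coeff Δ(5,1,6) = 1/858
Σ_t [0,0]: t=0:+1/14400 = 1/14400
(3j)²=6/143 [(5 1 6; 0 0 0)], sign=+1
Σ_t [0,0]: t=0:+1/7257600 = 1/7257600
(3j)²=1/13 [(5 1 6; 5 1 -6)], sign=+1
⇒ 4πI² = 18/13
I = (+1)√(18/13/(4π)) = 0.33194004

0.331940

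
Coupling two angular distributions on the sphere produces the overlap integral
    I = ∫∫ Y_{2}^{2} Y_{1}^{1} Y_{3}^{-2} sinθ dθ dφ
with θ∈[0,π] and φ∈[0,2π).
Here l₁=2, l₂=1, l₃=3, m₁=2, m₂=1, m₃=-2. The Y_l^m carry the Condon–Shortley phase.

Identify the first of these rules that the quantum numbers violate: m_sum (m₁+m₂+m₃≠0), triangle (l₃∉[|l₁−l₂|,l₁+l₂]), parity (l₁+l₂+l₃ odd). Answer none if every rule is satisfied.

m_sum

Σmᵢ = 1  ✗
l₃∈[|l₁−l₂|,l₁+l₂]=[1,3], have l₃=3
Σlᵢ = 6 ⇒ even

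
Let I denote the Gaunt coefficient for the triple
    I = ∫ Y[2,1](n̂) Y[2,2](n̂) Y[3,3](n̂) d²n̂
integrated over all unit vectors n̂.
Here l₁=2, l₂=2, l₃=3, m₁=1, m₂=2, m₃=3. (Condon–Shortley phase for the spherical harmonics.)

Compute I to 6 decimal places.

0.000000

m-sum = 1 + 2 + 3 = 6 ≠ 0 ⇒ I = 0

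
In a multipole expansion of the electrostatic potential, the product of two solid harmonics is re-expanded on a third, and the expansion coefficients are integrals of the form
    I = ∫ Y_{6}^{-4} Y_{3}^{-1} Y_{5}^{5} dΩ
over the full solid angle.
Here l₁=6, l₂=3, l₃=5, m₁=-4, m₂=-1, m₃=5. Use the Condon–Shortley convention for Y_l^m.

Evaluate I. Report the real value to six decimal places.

m-sum 0 ✓  L=14 even ✓  3≤5≤9 ✓
Π(2lᵢ+1) = 13×7×11 = 1001
triangle coeff Δ(6,3,5) = 1/675675
Σ_t [1,3]: t=1:−1/8640 t=2:+1/2304 t=3:−1/8640 = 7/34560
(3j)²=7/429 [(6 3 5; 0 0 0)], sign=-1
Σ_t [2,2]: t=2:+1/322560 = 1/322560
(3j)²=18/1001 [(6 3 5; -4 -1 5)], sign=+1
⇒ 4πI² = 42/143
I = (-1)√(42/143/(4π)) = -0.15288036

-0.152880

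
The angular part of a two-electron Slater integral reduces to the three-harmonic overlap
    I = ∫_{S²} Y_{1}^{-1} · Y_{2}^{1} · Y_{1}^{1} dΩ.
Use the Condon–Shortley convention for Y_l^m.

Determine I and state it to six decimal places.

0.000000

-1 + 1 + 1 = 1 ≠ 0: azimuthal integral kills it; I = 0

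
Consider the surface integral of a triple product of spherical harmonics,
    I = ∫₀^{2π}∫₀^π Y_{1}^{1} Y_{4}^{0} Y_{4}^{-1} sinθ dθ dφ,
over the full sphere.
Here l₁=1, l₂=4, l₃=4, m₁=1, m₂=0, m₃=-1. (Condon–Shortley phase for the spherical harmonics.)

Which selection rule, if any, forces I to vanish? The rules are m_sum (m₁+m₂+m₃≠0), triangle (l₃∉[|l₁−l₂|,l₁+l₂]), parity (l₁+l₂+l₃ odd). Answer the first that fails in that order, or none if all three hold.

m₁+m₂+m₃ = 1 + 0 − 1 = 0  ✓
triangle: |1−4|=3 ≤ l₃=4 ≤ 1+4=5  ✓
parity: l₁+l₂+l₃ = 9 is odd  ✗

parity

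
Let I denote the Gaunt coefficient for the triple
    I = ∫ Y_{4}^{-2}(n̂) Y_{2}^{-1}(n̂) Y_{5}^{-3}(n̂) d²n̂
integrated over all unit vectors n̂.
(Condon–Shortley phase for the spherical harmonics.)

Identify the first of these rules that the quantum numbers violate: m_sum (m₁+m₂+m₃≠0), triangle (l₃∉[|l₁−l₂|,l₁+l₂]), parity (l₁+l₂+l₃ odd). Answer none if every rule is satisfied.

azimuthal sum: -2 − 1 − 3 = -6  ✗
2 ≤ 5 ≤ 6 (triangle on l)
L = 4 + 2 + 5 = 11 (odd)

m_sum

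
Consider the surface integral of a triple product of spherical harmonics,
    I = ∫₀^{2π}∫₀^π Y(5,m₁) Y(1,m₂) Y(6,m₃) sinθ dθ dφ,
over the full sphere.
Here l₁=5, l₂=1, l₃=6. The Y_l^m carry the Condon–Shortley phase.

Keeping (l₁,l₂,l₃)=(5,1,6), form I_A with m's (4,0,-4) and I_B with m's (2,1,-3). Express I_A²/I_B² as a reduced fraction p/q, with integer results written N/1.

Shared (l₁,l₂,l₃)=(5,1,6): N and (l;000)² cancel in I_A²/I_B².
A: Δ = 0!·10!·2!/13! = 1/858; Racah Σ t=0..0: t=0:+1/362880 = 1/362880; ⇒ 3j(5 1 6; 4 0 -4)² = 10/429, sgn +1
B: Δ = 0!·10!·2!/13! = 1/858; Racah Σ t=0..0: t=0:+1/60480 = 1/60480; ⇒ 3j(5 1 6; 2 1 -3)² = 6/143, sgn -1
I_A²/I_B² = (10/429)/(6/143) = 5/9

5/9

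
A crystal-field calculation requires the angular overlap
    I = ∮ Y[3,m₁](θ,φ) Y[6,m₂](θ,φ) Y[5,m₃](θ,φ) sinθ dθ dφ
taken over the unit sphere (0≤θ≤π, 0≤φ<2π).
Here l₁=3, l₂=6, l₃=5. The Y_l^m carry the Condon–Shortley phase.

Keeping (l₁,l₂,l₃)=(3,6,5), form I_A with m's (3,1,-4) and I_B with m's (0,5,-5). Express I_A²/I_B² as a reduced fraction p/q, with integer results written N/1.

4/33

l's match ⇒ only the (l;m) 3-j factors differ between A and B.
A: triangle coeff Δ(3,6,5) = 1/675675; Σ_t [0,0]: t=0:+1/241920 = 1/241920; (3j)²=4/1001 [(3 6 5; 3 1 -4)], sign=-1
B: triangle coeff Δ(3,6,5) = 1/675675; Σ_t [3,3]: t=3:−1/483840 = -1/483840; (3j)²=3/91 [(3 6 5; 0 5 -5)], sign=-1
I_A²/I_B² = (4/1001)/(3/91) = 4/33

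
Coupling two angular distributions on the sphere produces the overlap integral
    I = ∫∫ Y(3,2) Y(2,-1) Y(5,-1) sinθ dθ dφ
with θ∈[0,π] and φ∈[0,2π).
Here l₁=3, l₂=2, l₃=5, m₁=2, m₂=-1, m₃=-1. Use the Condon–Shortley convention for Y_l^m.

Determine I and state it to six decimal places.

-0.117387

Rules hold: Σm=0, L=10 even, 1≤5≤5.
N = 7·5·11 = 385
Δ = 0!·6!·4!/11! = 1/2310
Racah Σ t=0..0: t=0:+1/144 = 1/144
⇒ 3j(3 2 5; 0 0 0)² = 10/231, sgn -1
Racah Σ t=0..0: t=0:+1/720 = 1/720
⇒ 3j(3 2 5; 2 -1 -1)² = 4/385, sgn +1
4πI² = N·(3j₀)²·(3jₘ)² = 40/231
I = -1·√(0.17316/4π) = -0.11738675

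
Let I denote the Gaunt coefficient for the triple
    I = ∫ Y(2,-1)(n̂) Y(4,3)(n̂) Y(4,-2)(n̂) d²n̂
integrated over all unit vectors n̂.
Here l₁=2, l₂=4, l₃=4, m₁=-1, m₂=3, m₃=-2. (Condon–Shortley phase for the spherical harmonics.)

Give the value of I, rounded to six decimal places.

Checks pass: Σm=0; 10 even; l₃=4∈[2,6].
(2·2+1)(2·4+1)(2·4+1) = 405
Δ: 2! 2! 6! / 11! → 1/13860
sum: t=0:+1/192 t=1:−1/36 t=2:+1/192 = -5/288
3j²(2 4 4; 0 0 0) = Δ·Π!·Σ² = 20/693  (sign -1)
sum: t=1:−1/1440 t=2:+1/240 = 1/288
3j²(2 4 4; -1 3 -2) = Δ·Π!·Σ² = 5/132  (sign +1)
combine: 4πI² = 405·20/693·5/132 = 375/847
take √, sign -1: I = -0.18770204

-0.187702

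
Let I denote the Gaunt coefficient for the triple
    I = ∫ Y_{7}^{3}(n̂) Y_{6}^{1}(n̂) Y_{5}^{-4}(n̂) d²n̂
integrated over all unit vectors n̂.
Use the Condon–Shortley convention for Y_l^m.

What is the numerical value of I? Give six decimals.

Checks pass: Σm=0; 18 even; l₃=5∈[1,13].
(2·7+1)(2·6+1)(2·5+1) = 2145
Δ: 8! 6! 4! / 19! → 1/174594420
sum: t=2:+1/4147200 t=3:−1/207360 t=4:+1/82944 t=5:−1/207360 t=6:+1/4147200 = 1/345600
3j²(7 6 5; 0 0 0) = Δ·Π!·Σ² = 420/46189  (sign -1)
sum: t=3:−1/2073600 t=4:+1/2488320 = -1/12441600
3j²(7 6 5; 3 1 -4) = Δ·Π!·Σ² = 98/138567  (sign +1)
combine: 4πI² = 2145·420/46189·98/138567 = 205800/14919047
take √, sign -1: I = -0.03313197

-0.033132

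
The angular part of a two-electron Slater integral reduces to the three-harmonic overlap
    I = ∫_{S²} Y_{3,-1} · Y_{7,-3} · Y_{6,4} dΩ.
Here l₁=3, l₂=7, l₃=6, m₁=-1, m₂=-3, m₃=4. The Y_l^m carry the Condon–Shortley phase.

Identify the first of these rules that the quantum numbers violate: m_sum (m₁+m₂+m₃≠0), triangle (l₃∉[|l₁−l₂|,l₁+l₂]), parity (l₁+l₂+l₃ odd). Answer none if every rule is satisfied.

none

m₁+m₂+m₃ = -1 − 3 + 4 = 0  ✓
triangle: |3−7|=4 ≤ l₃=6 ≤ 3+7=10  ✓
parity: l₁+l₂+l₃ = 16 is even  ✓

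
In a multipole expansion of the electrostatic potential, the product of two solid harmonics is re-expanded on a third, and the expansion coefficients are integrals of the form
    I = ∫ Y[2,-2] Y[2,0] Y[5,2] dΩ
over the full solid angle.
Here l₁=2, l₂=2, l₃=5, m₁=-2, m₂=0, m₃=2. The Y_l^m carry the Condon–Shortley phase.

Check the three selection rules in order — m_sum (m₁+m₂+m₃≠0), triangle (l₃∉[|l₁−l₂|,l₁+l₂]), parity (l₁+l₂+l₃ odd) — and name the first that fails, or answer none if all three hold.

Σmᵢ = 0  ✓
l₃∈[|l₁−l₂|,l₁+l₂]=[0,4], have l₃=5  ✗
Σlᵢ = 9 ⇒ odd

triangle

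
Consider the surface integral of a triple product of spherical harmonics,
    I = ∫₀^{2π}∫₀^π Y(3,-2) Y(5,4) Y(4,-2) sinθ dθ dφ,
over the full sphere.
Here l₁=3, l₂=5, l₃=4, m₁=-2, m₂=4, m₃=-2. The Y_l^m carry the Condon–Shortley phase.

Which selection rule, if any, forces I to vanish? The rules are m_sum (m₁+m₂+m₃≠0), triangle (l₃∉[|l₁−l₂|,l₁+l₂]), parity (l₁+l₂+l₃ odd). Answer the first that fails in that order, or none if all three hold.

azimuthal sum: -2 + 4 − 2 = 0  ✓
2 ≤ 4 ≤ 8 (triangle on l)  ✓
L = 3 + 5 + 4 = 12 (even)  ✓

none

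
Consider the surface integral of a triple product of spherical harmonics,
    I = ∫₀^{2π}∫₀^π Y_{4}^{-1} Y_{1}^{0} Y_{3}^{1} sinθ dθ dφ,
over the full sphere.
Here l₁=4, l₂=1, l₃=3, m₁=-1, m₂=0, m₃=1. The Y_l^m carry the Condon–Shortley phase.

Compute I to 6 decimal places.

Rules hold: Σm=0, L=8 even, 3≤3≤5.
N = 9·3·7 = 189
Δ = 2!·6!·0!/9! = 1/252
Racah Σ t=1..1: t=1:−1/36 = -1/36
⇒ 3j(4 1 3; 0 0 0)² = 4/63, sgn +1
Racah Σ t=1..1: t=1:−1/48 = -1/48
⇒ 3j(4 1 3; -1 0 1)² = 5/84, sgn -1
4πI² = N·(3j₀)²·(3jₘ)² = 5/7
I = -1·√(0.714286/4π) = -0.23841361

-0.238414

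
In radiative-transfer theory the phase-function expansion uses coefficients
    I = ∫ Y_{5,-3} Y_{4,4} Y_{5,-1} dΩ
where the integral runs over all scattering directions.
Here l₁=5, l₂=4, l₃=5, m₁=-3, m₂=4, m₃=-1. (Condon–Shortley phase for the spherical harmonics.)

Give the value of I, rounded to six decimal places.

Checks pass: Σm=0; 14 even; l₃=5∈[1,9].
(2·5+1)(2·4+1)(2·5+1) = 1089
Δ: 4! 6! 4! / 15! → 1/3153150
sum: t=0:+1/69120 t=1:−1/1728 t=2:+1/576 t=3:−1/1728 t=4:+1/69120 = 7/11520
3j²(5 4 5; 0 0 0) = Δ·Π!·Σ² = 2/143  (sign -1)
sum: t=4:+1/27648 = 1/27648
3j²(5 4 5; -3 4 -1) = Δ·Π!·Σ² = 10/429  (sign +1)
combine: 4πI² = 1089·2/143·10/429 = 60/169
take √, sign -1: I = -0.16808437

-0.168084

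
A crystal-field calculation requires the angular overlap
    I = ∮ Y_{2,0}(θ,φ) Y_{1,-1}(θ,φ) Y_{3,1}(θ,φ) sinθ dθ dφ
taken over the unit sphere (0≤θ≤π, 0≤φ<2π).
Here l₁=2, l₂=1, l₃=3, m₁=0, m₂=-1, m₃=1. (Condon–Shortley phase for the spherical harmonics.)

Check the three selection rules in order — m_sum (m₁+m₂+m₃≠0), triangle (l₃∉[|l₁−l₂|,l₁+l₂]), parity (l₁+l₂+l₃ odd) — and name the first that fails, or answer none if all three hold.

none

Σmᵢ = 0  ✓
l₃∈[|l₁−l₂|,l₁+l₂]=[1,3], have l₃=3  ✓
Σlᵢ = 6 ⇒ even  ✓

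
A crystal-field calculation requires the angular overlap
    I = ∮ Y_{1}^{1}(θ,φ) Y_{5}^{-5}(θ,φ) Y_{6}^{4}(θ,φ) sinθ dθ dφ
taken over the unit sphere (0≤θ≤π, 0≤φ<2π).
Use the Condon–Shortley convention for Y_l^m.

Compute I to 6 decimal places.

0.040859

m-sum 0 ✓  L=12 even ✓  4≤6≤6 ✓
Π(2lᵢ+1) = 3×11×13 = 429
triangle coeff Δ(1,5,6) = 1/858
Σ_t [0,0]: t=0:+1/14400 = 1/14400
(3j)²=6/143 [(1 5 6; 0 0 0)], sign=+1
Σ_t [0,0]: t=0:+1/7257600 = 1/7257600
(3j)²=1/858 [(1 5 6; 1 -5 4)], sign=+1
⇒ 4πI² = 3/143
I = (+1)√(3/143/(4π)) = 0.04085899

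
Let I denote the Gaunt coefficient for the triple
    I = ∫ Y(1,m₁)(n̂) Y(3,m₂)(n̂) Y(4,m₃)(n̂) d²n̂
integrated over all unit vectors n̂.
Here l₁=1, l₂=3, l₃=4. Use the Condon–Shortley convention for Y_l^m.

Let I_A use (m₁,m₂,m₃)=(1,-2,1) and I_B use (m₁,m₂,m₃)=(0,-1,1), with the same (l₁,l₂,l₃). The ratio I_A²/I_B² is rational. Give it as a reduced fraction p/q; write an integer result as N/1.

1/5

Shared (l₁,l₂,l₃)=(1,3,4): N and (l;000)² cancel in I_A²/I_B².
A: Δ = 0!·2!·6!/9! = 1/252; Racah Σ t=0..0: t=0:+1/240 = 1/240; ⇒ 3j(1 3 4; 1 -2 1)² = 1/84, sgn -1
B: Δ = 0!·2!·6!/9! = 1/252; Racah Σ t=0..0: t=0:+1/48 = 1/48; ⇒ 3j(1 3 4; 0 -1 1)² = 5/84, sgn -1
I_A²/I_B² = (1/84)/(5/84) = 1/5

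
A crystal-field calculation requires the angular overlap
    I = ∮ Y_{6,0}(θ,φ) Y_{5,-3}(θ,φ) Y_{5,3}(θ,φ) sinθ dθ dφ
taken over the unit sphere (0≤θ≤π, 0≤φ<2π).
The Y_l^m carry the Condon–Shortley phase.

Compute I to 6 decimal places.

Checks pass: Σm=0; 16 even; l₃=5∈[1,11].
(2·6+1)(2·5+1)(2·5+1) = 1573
Δ: 6! 6! 4! / 17! → 1/28588560
sum: t=1:−1/345600 t=2:+1/13824 t=3:−1/5184 t=4:+1/13824 t=5:−1/345600 = -7/129600
3j²(6 5 5; 0 0 0) = Δ·Π!·Σ² = 80/7293  (sign +1)
sum: t=0:+1/2073600 t=1:−1/86400 t=2:+1/55296 = 29/4147200
3j²(6 5 5; 0 -3 3) = Δ·Π!·Σ² = 841/145860  (sign +1)
combine: 4πI² = 1573·80/7293·841/145860 = 3364/33813
take √, sign +1: I = 0.08897771

0.088978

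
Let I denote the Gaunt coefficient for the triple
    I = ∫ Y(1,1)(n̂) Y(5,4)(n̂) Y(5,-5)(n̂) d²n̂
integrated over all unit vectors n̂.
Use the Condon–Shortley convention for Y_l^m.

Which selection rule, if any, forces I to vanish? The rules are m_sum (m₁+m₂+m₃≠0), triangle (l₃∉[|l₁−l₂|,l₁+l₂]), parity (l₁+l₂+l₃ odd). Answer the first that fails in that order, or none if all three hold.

parity

m₁+m₂+m₃ = 1 + 4 − 5 = 0  ✓
triangle: |1−5|=4 ≤ l₃=5 ≤ 1+5=6  ✓
parity: l₁+l₂+l₃ = 11 is odd  ✗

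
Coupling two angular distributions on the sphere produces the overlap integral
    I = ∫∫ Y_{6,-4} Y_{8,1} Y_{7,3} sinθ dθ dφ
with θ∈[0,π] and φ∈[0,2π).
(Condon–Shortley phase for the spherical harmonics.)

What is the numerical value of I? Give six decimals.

Σlᵢ=21 odd — θ-integrand is odd under cosθ→−cosθ; I=0

0.000000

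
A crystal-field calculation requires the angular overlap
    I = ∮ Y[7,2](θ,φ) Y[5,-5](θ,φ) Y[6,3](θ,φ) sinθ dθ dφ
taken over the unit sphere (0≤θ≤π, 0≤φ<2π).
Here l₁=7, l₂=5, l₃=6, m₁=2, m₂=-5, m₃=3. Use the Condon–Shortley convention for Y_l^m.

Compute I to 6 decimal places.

Checks pass: Σm=0; 18 even; l₃=6∈[2,12].
(2·7+1)(2·5+1)(2·6+1) = 2145
Δ: 6! 8! 4! / 19! → 1/174594420
sum: t=1:−1/4147200 t=2:+1/207360 t=3:−1/82944 t=4:+1/207360 t=5:−1/4147200 = -1/345600
3j²(7 5 6; 0 0 0) = Δ·Π!·Σ² = 420/46189  (sign -1)
sum: t=0:+1/12441600 = 1/12441600
3j²(7 5 6; 2 -5 3) = Δ·Π!·Σ² = 588/46189  (sign -1)
combine: 4πI² = 2145·420/46189·588/46189 = 3704400/14919047
take √, sign +1: I = 0.14056703

0.140567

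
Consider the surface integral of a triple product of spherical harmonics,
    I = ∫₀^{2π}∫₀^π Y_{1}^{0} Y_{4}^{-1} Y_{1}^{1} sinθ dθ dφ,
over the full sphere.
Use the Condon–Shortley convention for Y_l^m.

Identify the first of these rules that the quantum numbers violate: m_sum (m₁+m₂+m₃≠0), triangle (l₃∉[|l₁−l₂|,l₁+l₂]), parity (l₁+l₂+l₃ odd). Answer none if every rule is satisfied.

triangle

m₁+m₂+m₃ = 0 − 1 + 1 = 0  ✓
triangle: |1−4|=3 ≤ l₃=1 ≤ 1+4=5  ✗
parity: l₁+l₂+l₃ = 6 is even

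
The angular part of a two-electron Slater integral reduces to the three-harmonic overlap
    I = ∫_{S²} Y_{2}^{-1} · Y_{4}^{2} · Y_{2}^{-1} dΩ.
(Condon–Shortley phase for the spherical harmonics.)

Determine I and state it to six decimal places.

0.254875

m-sum 0 ✓  L=8 even ✓  2≤2≤6 ✓
Π(2lᵢ+1) = 5×9×5 = 225
triangle coeff Δ(2,4,2) = 1/630
Σ_t [2,2]: t=2:+1/16 = 1/16
(3j)²=2/35 [(2 4 2; 0 0 0)], sign=+1
Σ_t [3,3]: t=3:−1/36 = -1/36
(3j)²=4/63 [(2 4 2; -1 2 -1)], sign=+1
⇒ 4πI² = 40/49
I = (+1)√(40/49/(4π)) = 0.25487487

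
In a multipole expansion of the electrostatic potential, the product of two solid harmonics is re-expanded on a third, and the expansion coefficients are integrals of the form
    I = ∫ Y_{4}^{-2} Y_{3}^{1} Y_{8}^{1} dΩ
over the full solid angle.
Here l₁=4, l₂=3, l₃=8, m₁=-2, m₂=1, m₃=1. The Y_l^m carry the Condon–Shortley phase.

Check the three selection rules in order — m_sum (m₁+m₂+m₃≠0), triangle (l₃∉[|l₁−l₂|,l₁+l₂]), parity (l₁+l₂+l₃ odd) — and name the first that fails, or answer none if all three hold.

Σmᵢ = 0  ✓
l₃∈[|l₁−l₂|,l₁+l₂]=[1,7], have l₃=8  ✗
Σlᵢ = 15 ⇒ odd

triangle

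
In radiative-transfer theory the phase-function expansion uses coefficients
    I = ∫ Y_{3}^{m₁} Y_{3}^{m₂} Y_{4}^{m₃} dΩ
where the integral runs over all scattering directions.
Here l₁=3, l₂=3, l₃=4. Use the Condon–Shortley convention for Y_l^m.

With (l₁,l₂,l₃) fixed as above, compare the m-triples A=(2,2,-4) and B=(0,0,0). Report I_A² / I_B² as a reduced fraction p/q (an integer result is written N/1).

Shared (l₁,l₂,l₃)=(3,3,4): N and (l;000)² cancel in I_A²/I_B².
A: Δ = 2!·4!·4!/11! = 1/34650; Racah Σ t=1..1: t=1:−1/576 = -1/576; ⇒ 3j(3 3 4; 2 2 -4)² = 5/99, sgn -1
B: Δ = 2!·4!·4!/11! = 1/34650; Racah Σ t=0..2: t=0:+1/72 t=1:−1/16 t=2:+1/72 = -5/144; ⇒ 3j(3 3 4; 0 0 0)² = 2/77, sgn -1
I_A²/I_B² = (5/99)/(2/77) = 35/18

35/18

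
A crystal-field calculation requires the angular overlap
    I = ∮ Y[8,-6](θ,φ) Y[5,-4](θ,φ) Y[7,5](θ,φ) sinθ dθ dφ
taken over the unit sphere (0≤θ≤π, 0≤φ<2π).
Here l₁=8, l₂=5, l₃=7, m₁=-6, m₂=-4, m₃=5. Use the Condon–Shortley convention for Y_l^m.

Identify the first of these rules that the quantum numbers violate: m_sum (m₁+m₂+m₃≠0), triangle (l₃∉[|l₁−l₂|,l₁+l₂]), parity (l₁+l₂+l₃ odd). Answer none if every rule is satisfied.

m_sum

m₁+m₂+m₃ = -6 − 4 + 5 = -5  ✗
triangle: |8−5|=3 ≤ l₃=7 ≤ 8+5=13
parity: l₁+l₂+l₃ = 20 is even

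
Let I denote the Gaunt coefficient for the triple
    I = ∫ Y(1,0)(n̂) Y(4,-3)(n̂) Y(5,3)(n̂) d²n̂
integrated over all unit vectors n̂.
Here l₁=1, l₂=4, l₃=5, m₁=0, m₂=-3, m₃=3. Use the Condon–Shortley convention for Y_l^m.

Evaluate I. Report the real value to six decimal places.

Checks pass: Σm=0; 10 even; l₃=5∈[3,5].
(2·1+1)(2·4+1)(2·5+1) = 297
Δ: 0! 2! 8! / 11! → 1/495
sum: t=0:+1/576 = 1/576
3j²(1 4 5; 0 0 0) = Δ·Π!·Σ² = 5/99  (sign -1)
sum: t=0:+1/5040 = 1/5040
3j²(1 4 5; 0 -3 3) = Δ·Π!·Σ² = 16/495  (sign +1)
combine: 4πI² = 297·5/99·16/495 = 16/33
take √, sign -1: I = -0.19642560

-0.196426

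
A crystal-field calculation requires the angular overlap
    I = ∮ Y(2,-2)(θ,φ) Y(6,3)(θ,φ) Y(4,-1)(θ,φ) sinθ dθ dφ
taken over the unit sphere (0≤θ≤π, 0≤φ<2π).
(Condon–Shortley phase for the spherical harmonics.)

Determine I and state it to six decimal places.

Rules hold: Σm=0, L=12 even, 4≤4≤8.
N = 5·13·9 = 585
Δ = 4!·0!·8!/13! = 1/6435
Racah Σ t=2..2: t=2:+1/2304 = 1/2304
⇒ 3j(2 6 4; 0 0 0)² = 5/143, sgn +1
Racah Σ t=4..4: t=4:+1/17280 = 1/17280
⇒ 3j(2 6 4; -2 3 -1)² = 14/715, sgn -1
4πI² = N·(3j₀)²·(3jₘ)² = 630/1573
I = -1·√(0.400509/4π) = -0.17852580

-0.178526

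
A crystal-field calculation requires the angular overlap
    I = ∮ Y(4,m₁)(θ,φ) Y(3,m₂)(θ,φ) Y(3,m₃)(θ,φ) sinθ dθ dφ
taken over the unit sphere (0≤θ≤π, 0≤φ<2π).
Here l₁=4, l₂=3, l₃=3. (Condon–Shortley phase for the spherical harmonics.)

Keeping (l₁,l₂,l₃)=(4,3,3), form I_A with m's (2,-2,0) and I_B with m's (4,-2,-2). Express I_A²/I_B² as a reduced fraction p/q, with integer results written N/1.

Same 4,3,3: normalisation and zero-m 3j drop out of the ratio.
A: Δ: 4! 4! 2! / 11! → 1/34650; sum: t=0:+1/96 t=1:−1/72 = -1/288; 3j²(4 3 3; 2 -2 0) = Δ·Π!·Σ² = 1/462  (sign +1)
B: Δ: 4! 4! 2! / 11! → 1/34650; sum: t=0:+1/576 = 1/576; 3j²(4 3 3; 4 -2 -2) = Δ·Π!·Σ² = 5/99  (sign -1)
I_A²/I_B² = (1/462)/(5/99) = 3/70

3/70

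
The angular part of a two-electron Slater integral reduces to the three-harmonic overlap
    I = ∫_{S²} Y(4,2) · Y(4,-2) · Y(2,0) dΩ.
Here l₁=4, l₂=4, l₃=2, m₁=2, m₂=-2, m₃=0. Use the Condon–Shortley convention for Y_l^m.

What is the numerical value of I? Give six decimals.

0.065536

Rules hold: Σm=0, L=10 even, 0≤2≤8.
N = 9·9·5 = 405
Δ = 6!·2!·2!/11! = 1/13860
Racah Σ t=2..4: t=2:+1/192 t=3:−1/36 t=4:+1/192 = -5/288
⇒ 3j(4 4 2; 0 0 0)² = 20/693, sgn -1
Racah Σ t=0..2: t=0:+1/2880 t=1:−1/120 t=2:+1/192 = -1/360
⇒ 3j(4 4 2; 2 -2 0)² = 16/3465, sgn -1
4πI² = N·(3j₀)²·(3jₘ)² = 320/5929
I = +1·√(0.053972/4π) = 0.06553591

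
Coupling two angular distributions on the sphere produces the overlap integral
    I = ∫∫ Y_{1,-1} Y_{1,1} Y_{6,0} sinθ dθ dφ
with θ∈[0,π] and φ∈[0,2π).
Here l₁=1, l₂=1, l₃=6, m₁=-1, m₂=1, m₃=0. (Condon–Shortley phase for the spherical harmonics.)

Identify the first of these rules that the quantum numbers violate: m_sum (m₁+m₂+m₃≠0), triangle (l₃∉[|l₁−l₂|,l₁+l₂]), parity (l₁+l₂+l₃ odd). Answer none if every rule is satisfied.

triangle

azimuthal sum: -1 + 1 + 0 = 0  ✓
0 ≤ 6 ≤ 2 (triangle on l)  ✗
L = 1 + 1 + 6 = 8 (even)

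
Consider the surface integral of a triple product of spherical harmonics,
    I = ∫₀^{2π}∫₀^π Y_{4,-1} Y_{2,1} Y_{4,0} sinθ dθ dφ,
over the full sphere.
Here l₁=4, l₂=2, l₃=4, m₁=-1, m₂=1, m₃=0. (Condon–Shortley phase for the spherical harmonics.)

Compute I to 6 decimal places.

-0.044869

Rules hold: Σm=0, L=10 even, 2≤4≤6.
N = 9·5·9 = 405
Δ = 2!·6!·2!/11! = 1/13860
Racah Σ t=0..2: t=0:+1/192 t=1:−1/36 t=2:+1/192 = -5/288
⇒ 3j(4 2 4; 0 0 0)² = 20/693, sgn -1
Racah Σ t=1..2: t=1:−1/96 t=2:+1/72 = 1/288
⇒ 3j(4 2 4; -1 1 0)² = 1/462, sgn +1
4πI² = N·(3j₀)²·(3jₘ)² = 150/5929
I = -1·√(0.0252994/4π) = -0.04486937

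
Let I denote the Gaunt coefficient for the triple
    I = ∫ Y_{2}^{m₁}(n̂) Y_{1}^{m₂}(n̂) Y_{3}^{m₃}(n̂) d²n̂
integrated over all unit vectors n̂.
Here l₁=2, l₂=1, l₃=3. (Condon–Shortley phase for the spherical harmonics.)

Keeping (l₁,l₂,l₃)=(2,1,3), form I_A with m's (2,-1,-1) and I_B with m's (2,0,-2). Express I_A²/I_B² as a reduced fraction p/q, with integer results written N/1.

l's match ⇒ only the (l;m) 3-j factors differ between A and B.
A: triangle coeff Δ(2,1,3) = 1/105; Σ_t [0,0]: t=0:+1/48 = 1/48; (3j)²=1/105 [(2 1 3; 2 -1 -1)], sign=+1
B: triangle coeff Δ(2,1,3) = 1/105; Σ_t [0,0]: t=0:+1/24 = 1/24; (3j)²=1/21 [(2 1 3; 2 0 -2)], sign=-1
I_A²/I_B² = (1/105)/(1/21) = 1/5

1/5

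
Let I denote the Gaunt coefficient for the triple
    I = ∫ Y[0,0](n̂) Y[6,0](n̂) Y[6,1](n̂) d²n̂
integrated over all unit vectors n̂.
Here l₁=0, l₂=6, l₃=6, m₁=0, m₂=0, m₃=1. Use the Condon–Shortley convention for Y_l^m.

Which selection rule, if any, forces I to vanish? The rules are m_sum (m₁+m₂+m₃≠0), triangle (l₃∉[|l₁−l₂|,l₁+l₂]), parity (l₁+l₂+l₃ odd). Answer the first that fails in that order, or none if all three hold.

m_sum

Σmᵢ = 1  ✗
l₃∈[|l₁−l₂|,l₁+l₂]=[6,6], have l₃=6
Σlᵢ = 12 ⇒ even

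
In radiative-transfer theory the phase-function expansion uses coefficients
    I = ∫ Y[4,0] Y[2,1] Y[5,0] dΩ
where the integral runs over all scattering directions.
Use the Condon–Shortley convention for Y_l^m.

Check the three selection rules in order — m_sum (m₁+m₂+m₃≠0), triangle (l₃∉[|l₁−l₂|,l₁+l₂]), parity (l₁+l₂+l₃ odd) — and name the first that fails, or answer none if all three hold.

m_sum

Σmᵢ = 1  ✗
l₃∈[|l₁−l₂|,l₁+l₂]=[2,6], have l₃=5
Σlᵢ = 11 ⇒ odd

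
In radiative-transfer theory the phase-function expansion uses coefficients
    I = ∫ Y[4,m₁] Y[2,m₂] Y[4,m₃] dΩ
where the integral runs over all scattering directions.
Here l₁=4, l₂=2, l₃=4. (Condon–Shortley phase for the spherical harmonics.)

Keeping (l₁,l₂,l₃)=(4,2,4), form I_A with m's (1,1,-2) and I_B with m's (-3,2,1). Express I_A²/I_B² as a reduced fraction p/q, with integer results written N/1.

Same 4,2,4: normalisation and zero-m 3j drop out of the ratio.
A: Δ: 2! 6! 2! / 11! → 1/13860; sum: t=1:−1/96 t=2:+1/240 = -1/160; 3j²(4 2 4; 1 1 -2) = Δ·Π!·Σ² = 27/1540  (sign -1)
B: Δ: 2! 6! 2! / 11! → 1/13860; sum: t=2:+1/480 = 1/480; 3j²(4 2 4; -3 2 1) = Δ·Π!·Σ² = 3/110  (sign -1)
I_A²/I_B² = (27/1540)/(3/110) = 9/14

9/14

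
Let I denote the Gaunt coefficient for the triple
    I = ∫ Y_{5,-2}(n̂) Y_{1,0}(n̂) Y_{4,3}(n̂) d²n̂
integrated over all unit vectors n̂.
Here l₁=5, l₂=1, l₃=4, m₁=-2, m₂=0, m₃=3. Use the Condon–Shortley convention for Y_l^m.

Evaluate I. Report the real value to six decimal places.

-2 + 0 + 3 = 1 ≠ 0: azimuthal integral kills it; I = 0

0.000000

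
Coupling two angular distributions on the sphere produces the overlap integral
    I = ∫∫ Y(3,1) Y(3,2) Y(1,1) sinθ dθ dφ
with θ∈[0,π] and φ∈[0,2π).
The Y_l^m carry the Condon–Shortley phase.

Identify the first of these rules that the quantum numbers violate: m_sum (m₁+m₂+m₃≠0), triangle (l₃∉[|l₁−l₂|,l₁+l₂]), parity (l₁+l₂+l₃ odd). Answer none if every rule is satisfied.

m_sum

m₁+m₂+m₃ = 1 + 2 + 1 = 4  ✗
triangle: |3−3|=0 ≤ l₃=1 ≤ 3+3=6
parity: l₁+l₂+l₃ = 7 is odd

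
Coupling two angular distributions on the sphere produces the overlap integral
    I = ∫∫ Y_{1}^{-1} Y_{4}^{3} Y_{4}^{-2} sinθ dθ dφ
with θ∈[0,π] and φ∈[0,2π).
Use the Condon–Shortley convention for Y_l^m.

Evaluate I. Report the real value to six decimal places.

L=9 odd ⇒ parity kills the (l;000) factor ⇒ I = 0

0.000000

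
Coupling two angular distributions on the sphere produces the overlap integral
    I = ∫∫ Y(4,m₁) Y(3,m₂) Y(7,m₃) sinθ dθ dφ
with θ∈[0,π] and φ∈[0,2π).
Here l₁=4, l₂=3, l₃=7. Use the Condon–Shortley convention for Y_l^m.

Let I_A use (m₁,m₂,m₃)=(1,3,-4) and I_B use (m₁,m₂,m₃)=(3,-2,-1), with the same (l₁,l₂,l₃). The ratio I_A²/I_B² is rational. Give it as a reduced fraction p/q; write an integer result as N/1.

l's match ⇒ only the (l;m) 3-j factors differ between A and B.
A: triangle coeff Δ(4,3,7) = 1/45045; Σ_t [0,0]: t=0:+1/518400 = 1/518400; (3j)²=2/195 [(4 3 7; 1 3 -4)], sign=-1
B: triangle coeff Δ(4,3,7) = 1/45045; Σ_t [0,0]: t=0:+1/604800 = 1/604800; (3j)²=16/15015 [(4 3 7; 3 -2 -1)], sign=+1
I_A²/I_B² = (2/195)/(16/15015) = 77/8

77/8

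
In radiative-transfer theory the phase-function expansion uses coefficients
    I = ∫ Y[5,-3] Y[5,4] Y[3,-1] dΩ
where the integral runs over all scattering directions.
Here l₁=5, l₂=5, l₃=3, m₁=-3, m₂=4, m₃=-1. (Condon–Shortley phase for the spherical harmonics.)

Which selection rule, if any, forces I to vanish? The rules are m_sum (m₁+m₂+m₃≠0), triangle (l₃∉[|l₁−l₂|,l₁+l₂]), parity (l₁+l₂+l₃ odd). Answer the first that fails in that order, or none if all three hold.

parity

azimuthal sum: -3 + 4 − 1 = 0  ✓
0 ≤ 3 ≤ 10 (triangle on l)  ✓
L = 5 + 5 + 3 = 13 (odd)  ✗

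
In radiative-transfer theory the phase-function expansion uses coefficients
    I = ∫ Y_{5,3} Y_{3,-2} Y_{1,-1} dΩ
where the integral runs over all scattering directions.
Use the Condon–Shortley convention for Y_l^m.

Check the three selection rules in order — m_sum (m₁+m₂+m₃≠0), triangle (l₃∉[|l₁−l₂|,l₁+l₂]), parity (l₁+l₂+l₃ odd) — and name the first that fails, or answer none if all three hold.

m₁+m₂+m₃ = 3 − 2 − 1 = 0  ✓
triangle: |5−3|=2 ≤ l₃=1 ≤ 5+3=8  ✗
parity: l₁+l₂+l₃ = 9 is odd

triangle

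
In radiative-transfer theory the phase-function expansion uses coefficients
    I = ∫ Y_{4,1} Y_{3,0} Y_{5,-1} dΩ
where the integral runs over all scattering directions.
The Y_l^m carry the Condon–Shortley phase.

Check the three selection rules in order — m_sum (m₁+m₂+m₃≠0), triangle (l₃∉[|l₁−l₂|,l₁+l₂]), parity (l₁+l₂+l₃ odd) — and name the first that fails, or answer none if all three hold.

m₁+m₂+m₃ = 1 + 0 − 1 = 0  ✓
triangle: |4−3|=1 ≤ l₃=5 ≤ 4+3=7  ✓
parity: l₁+l₂+l₃ = 12 is even  ✓

none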